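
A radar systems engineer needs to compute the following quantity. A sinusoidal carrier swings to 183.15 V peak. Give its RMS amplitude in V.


RMS voltage for a sinusoidal waveform:
V_rms = V_peak / sqrt(2)
      = 183.15 / 1.414214
      = 129.507 V

129.507 V


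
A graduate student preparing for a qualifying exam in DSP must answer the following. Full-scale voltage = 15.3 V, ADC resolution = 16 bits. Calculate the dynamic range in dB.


Dynamic range from full-scale to LSB:
V_min = V_max / 2^bits = 15.3 / 2^16
DR = 20 * log10(V_max / V_min)
   = 20 * log10(2^16)
   = 20 * 16 * log10(2)
   = 96.33 dB

96.33 dB


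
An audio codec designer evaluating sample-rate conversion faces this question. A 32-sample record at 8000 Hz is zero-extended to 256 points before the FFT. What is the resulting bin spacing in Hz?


Frequency resolution after zero-padding:
N_padded = 32 * 8 = 256
df = fs / N_padded
   = 8000 / 256
   = 31.25 Hz

31.25 Hz


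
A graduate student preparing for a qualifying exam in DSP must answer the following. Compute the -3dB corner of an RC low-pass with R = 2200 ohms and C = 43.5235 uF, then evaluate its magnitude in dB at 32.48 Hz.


Step 1 — cutoff frequency:
fc = 1 / (2*pi*R*C)
C = 43.5235 uF = 4.35235e-05 F
fc = 1 / (2*pi*2200*4.35235e-05)
   = 1.66216 Hz

Step 2 — magnitude at f = 32.48 Hz:
|H(f)| = 1 / sqrt(1 + (f/fc)^2)
f/fc = 32.48 / 1.66216 = 19.540838
|H| = 1 / sqrt(1 + 381.84435) = 0.051108
|H|_dB = 20*log10(0.051108) = -25.83 dB

fc = 1.66216 Hz; |H(32.48 Hz)| = -25.83 dB


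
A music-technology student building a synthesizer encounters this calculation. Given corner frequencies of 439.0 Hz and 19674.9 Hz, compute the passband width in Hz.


Bandwidth is the difference of -3dB frequencies:
BW = f_high - f_low
   = 19674.9 - 439.0
   = 19235.9 Hz

19235.9 Hz


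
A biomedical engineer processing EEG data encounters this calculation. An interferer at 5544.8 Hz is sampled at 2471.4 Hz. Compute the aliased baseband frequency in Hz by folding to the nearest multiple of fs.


Compute the nearest integer multiple of fs to the signal:
n = round(5544.8 / 2471.4) = 2
f_alias = |5544.8 - 2 * 2471.4|
        = |5544.8 - 4942.8|
        = 602.0 Hz

602.0


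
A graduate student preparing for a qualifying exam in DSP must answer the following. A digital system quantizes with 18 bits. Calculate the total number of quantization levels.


Number of quantization levels = 2^N
= 2^18
= 262144

262144


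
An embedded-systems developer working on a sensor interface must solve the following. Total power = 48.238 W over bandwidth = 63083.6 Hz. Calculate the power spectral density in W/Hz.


Power spectral density:
PSD = P / BW
    = 48.238 / 63083.6
    = 0.00076467 W/Hz

0.00076467 W/Hz


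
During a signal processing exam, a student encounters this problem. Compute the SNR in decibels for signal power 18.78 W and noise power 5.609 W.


SNR in decibels:
SNR = 10 * log10(Ps / Pn)
    = 10 * log10(18.78 / 5.609)
    = 10 * log10(3.3482)
    = 10 * 0.5248
    = 5.25 dB

5.25 dB


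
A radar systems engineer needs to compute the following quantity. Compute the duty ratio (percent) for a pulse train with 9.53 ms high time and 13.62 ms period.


Duty cycle as a percentage:
DC = (t_on / T) * 100
   = (9.53 / 13.62) * 100
   = 0.699706 * 100
   = 69.97 %

69.97 %


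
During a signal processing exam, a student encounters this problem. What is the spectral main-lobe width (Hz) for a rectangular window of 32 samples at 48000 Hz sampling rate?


Main lobe width for a rectangular window:
Width = 2 * fs / N
      = 2 * 48000 / 32
      = 96000 / 32
      = 3000.0 Hz

3000.0 Hz


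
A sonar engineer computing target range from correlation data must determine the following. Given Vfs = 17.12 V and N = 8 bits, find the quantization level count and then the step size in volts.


Step 1 — number of quantization levels:
L = 2^N = 2^8 = 256

Step 2 — LSB step size:
delta = Vfs / L
      = 17.12 / 256
      = 0.066875 V

Levels = 256; step size = 0.066875 V


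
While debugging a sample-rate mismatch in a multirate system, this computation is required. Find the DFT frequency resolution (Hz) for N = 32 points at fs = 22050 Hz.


DFT frequency resolution:
df = fs / N
   = 22050 / 32
   = 689.0625 Hz

689.0625 Hz


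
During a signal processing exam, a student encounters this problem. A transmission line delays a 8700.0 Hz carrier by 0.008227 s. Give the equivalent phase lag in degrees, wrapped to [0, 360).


Phase shift from frequency and time delay:
phi = 360 * f * t_delay
    = 360 * 8700.0 * 0.008227
    = 25766.96 degrees
    mod 360 = 206.96 degrees

206.96 degrees


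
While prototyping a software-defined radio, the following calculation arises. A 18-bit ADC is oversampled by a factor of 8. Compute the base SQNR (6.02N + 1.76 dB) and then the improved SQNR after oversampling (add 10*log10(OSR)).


Step 1 — baseline SQNR at Nyquist:
SQNR_base = 6.02*N + 1.76
          = 6.02*18 + 1.76
          = 110.12 dB

Step 2 — oversampling processing gain:
G = 10*log10(OSR) = 10*log10(8) = 9.03 dB

Step 3 — total:
SQNR_total = 110.12 + 9.03 = 119.15 dB

Base SQNR = 110.12 dB; oversampled SQNR = 119.15 dB


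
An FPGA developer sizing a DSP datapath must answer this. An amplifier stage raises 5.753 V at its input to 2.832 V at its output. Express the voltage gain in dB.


Voltage gain in dB:
G = 20 * log10(Vout / Vin)
  = 20 * log10(2.832 / 5.753)
  = 20 * log10(0.492265)
  = 20 * -0.307801
  = -6.16 dB

-6.16 dB


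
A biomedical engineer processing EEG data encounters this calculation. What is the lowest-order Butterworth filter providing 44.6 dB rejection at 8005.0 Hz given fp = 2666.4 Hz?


Butterworth filter order formula:
n = log10(10^(A/10) - 1) / (2 * log10(f_stop/f_pass))
10^(44.6/10) - 1 = 28839.315
f_stop/f_pass = 8005.0 / 2666.4 = 3.0022
n = 4.6708 -> ceil = 5

5


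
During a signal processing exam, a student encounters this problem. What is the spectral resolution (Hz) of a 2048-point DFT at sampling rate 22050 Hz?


DFT frequency resolution:
df = fs / N
   = 22050 / 2048
   = 10.7666 Hz

10.7666 Hz


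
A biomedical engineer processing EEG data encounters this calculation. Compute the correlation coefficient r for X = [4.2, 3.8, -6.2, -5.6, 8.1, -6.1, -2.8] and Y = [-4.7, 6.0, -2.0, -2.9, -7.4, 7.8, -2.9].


Pearson correlation coefficient (population):
r = cov(X,Y) / (std(X) * std(Y))
Mean X = -0.6571, Mean Y = -0.8714
Cov(X,Y) = -10.244082
Std(X) = 5.470925, Std(Y) = 5.198822
r = -0.3602

-0.3602


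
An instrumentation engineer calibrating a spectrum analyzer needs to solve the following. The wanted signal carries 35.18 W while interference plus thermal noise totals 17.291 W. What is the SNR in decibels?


SNR in decibels:
SNR = 10 * log10(Ps / Pn)
    = 10 * log10(35.18 / 17.291)
    = 10 * log10(2.0346)
    = 10 * 0.3085
    = 3.08 dB

3.08 dB


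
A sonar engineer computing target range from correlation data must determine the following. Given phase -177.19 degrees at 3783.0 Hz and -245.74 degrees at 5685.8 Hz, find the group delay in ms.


Group delay from phase difference:
tau = -d(phi)/d(omega)
d(phi) = -68.55 deg = -1.196423 rad
d(omega) = 2*pi*(5685.8 - 3783.0) = 11955.645 rad/s
tau = -(-1.196423) / 11955.645
    = 0.1001 ms

0.1001 ms


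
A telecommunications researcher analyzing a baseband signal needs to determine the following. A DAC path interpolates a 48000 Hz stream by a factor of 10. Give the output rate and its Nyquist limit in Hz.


Step 1 — output sample rate after interpolation by L:
fs_out = L * fs_in = 10 * 48000 = 480000 Hz

Step 2 — Nyquist frequency of the output stream:
f_Nyq = fs_out / 2 = 480000 / 2 = 240000.0 Hz

fs_out = 480000 Hz; f_Nyquist = 240000.0 Hz


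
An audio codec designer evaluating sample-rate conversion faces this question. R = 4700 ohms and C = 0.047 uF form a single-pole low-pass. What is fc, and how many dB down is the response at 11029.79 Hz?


Step 1 — cutoff frequency:
fc = 1 / (2*pi*R*C)
C = 0.047 uF = 4.7e-08 F
fc = 1 / (2*pi*4700*4.7e-08)
   = 720.484 Hz

Step 2 — magnitude at f = 11029.79 Hz:
|H(f)| = 1 / sqrt(1 + (f/fc)^2)
f/fc = 11029.79 / 720.484 = 15.308862
|H| = 1 / sqrt(1 + 234.361256) = 0.0651827
|H|_dB = 20*log10(0.0651827) = -23.72 dB

fc = 720.484 Hz; |H(11029.79 Hz)| = -23.72 dB


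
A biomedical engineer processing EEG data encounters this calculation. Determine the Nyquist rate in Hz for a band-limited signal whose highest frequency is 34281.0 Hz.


The Nyquist rate is twice the maximum frequency component.
fs_min = 2 * fmax
      = 2 * 34281.0
      = 68562.0 Hz

68562.0


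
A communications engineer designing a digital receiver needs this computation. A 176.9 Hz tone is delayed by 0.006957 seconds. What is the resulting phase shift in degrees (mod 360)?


Phase shift from frequency and time delay:
phi = 360 * f * t_delay
    = 360 * 176.9 * 0.006957
    = 443.05 degrees
    mod 360 = 83.05 degrees

83.05 degrees


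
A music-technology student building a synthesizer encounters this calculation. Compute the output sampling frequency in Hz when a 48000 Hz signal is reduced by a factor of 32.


Decimation reduces the sample rate:
fs_out = fs_in / M
       = 48000 / 32
       = 1500.0 Hz

1500.0 Hz


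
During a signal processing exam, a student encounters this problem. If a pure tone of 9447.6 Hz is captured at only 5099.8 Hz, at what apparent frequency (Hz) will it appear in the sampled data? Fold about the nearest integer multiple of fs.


Compute the nearest integer multiple of fs to the signal:
n = round(9447.6 / 5099.8) = 2
f_alias = |9447.6 - 2 * 5099.8|
        = |9447.6 - 10199.6|
        = 752.0 Hz

752.0


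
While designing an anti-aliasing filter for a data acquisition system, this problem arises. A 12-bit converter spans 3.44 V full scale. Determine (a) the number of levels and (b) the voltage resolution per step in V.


Step 1 — number of quantization levels:
L = 2^N = 2^12 = 4096

Step 2 — LSB step size:
delta = Vfs / L
      = 3.44 / 4096
      = 0.00083984 V

Levels = 4096; step size = 0.00083984 V


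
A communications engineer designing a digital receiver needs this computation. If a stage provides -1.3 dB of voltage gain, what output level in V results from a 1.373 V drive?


Output voltage from dB gain:
V_out = V_in * 10^(gain_dB / 20)
      = 1.373 * 10^(-1.3 / 20)
      = 1.373 * 0.860994
      = 1.1821 V

1.1821 V


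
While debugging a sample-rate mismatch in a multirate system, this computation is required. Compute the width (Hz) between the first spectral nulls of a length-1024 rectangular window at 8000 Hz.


Main lobe width for a rectangular window:
Width = 2 * fs / N
      = 2 * 8000 / 1024
      = 16000 / 1024
      = 15.625 Hz

15.625 Hz


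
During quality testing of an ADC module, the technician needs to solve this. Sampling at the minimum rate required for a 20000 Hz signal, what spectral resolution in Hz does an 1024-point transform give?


Step 1 — Nyquist sampling rate:
fs = 2 * fmax = 2 * 20000 = 40000 Hz

Step 2 — DFT bin spacing:
df = fs / N = 40000 / 1024 = 39.0625 Hz

39.0625 Hz


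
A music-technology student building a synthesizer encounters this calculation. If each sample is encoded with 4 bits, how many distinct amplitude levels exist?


Number of quantization levels = 2^N
= 2^4
= 16

16


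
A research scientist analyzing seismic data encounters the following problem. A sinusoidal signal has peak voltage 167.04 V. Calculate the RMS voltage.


RMS voltage for a sinusoidal waveform:
V_rms = V_peak / sqrt(2)
      = 167.04 / 1.414214
      = 118.115 V

118.115 V


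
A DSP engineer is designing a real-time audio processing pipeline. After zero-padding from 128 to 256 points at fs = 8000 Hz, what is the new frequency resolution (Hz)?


Frequency resolution after zero-padding:
N_padded = 128 * 2 = 256
df = fs / N_padded
   = 8000 / 256
   = 31.25 Hz

31.25 Hz


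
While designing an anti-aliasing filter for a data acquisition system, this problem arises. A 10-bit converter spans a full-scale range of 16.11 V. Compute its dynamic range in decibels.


Dynamic range from full-scale to LSB:
V_min = V_max / 2^bits = 16.11 / 2^10
DR = 20 * log10(V_max / V_min)
   = 20 * log10(2^10)
   = 20 * 10 * log10(2)
   = 60.21 dB

60.21 dB


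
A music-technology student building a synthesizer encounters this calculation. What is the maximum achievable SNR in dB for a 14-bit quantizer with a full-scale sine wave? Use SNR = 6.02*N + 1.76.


Theoretical SNR for a full-scale sinusoid:
SNR = 6.02 * N + 1.76
    = 6.02 * 14 + 1.76
    = 84.28 + 1.76
    = 86.04 dB

86.04 dB


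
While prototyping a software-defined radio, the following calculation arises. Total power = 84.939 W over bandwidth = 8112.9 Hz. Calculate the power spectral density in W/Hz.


Power spectral density:
PSD = P / BW
    = 84.939 / 8112.9
    = 0.01046962 W/Hz

0.01046962 W/Hz


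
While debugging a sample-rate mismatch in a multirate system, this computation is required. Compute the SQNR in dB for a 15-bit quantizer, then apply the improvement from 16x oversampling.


Step 1 — baseline SQNR at Nyquist:
SQNR_base = 6.02*N + 1.76
          = 6.02*15 + 1.76
          = 92.06 dB

Step 2 — oversampling processing gain:
G = 10*log10(OSR) = 10*log10(16) = 12.04 dB

Step 3 — total:
SQNR_total = 92.06 + 12.04 = 104.1 dB

Base SQNR = 92.06 dB; oversampled SQNR = 104.1 dB


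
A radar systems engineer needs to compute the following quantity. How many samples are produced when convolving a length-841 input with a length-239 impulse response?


Linear convolution output length:
L = N + M - 1
  = 841 + 239 - 1
  = 1079 samples

1079


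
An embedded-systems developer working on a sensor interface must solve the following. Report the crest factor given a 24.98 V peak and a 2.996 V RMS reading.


Crest factor is the ratio of peak to RMS:
CF = V_peak / V_rms
   = 24.98 / 2.996
   = 8.3378

8.3378


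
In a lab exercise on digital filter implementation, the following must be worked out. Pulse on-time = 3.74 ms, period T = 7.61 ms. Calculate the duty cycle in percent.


Duty cycle as a percentage:
DC = (t_on / T) * 100
   = (3.74 / 7.61) * 100
   = 0.491459 * 100
   = 49.15 %

49.15 %


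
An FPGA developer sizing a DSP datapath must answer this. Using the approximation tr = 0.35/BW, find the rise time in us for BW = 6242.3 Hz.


Rise time from bandwidth relationship:
tr = 0.35 / BW
   = 0.35 / 6242.3
   = 5.60690771e-05 s
   = 56.0691 us

56.0691 us


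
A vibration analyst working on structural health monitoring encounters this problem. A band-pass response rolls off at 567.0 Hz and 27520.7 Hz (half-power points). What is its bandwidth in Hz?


Bandwidth is the difference of -3dB frequencies:
BW = f_high - f_low
   = 27520.7 - 567.0
   = 26953.7 Hz

26953.7 Hz


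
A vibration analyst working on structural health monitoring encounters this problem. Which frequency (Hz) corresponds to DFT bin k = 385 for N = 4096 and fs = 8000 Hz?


Frequency of DFT bin k:
f_k = k * fs / N
    = 385 * 8000 / 4096
    = 3080000 / 4096
    = 751.953 Hz

751.953 Hz


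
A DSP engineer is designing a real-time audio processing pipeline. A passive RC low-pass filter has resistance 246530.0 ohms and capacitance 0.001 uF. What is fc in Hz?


Cutoff frequency of a first-order RC filter:
fc = 1 / (2 * pi * R * C)
C = 0.001 uF = 1e-09 F
fc = 1 / (2 * pi * 246530.0 * 1e-09)
   = 1 / 0.001548993673779
   = 645.580429 Hz

645.580429 Hz


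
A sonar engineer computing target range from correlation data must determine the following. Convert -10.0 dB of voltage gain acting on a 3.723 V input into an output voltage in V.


Output voltage from dB gain:
V_out = V_in * 10^(gain_dB / 20)
      = 3.723 * 10^(-10.0 / 20)
      = 3.723 * 0.316228
      = 1.1773 V

1.1773 V


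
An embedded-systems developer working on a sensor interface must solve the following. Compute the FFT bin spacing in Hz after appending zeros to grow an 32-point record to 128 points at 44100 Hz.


Frequency resolution after zero-padding:
N_padded = 32 * 4 = 128
df = fs / N_padded
   = 44100 / 128
   = 344.5312 Hz

344.5312 Hz


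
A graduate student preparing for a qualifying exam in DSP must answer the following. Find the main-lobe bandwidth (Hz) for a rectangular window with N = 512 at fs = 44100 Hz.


Main lobe width for a rectangular window:
Width = 2 * fs / N
      = 2 * 44100 / 512
      = 88200 / 512
      = 172.266 Hz

172.266 Hz


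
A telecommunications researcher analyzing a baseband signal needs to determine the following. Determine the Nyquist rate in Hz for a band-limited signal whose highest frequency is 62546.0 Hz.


The Nyquist rate is twice the maximum frequency component.
fs_min = 2 * fmax
      = 2 * 62546.0
      = 125092.0 Hz

125092.0


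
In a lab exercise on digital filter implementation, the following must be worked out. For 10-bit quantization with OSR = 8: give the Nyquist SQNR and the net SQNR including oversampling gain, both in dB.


Step 1 — baseline SQNR at Nyquist:
SQNR_base = 6.02*N + 1.76
          = 6.02*10 + 1.76
          = 61.96 dB

Step 2 — oversampling processing gain:
G = 10*log10(OSR) = 10*log10(8) = 9.03 dB

Step 3 — total:
SQNR_total = 61.96 + 9.03 = 70.99 dB

Base SQNR = 61.96 dB; oversampled SQNR = 70.99 dB


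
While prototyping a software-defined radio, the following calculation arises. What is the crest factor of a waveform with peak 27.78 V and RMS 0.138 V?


Crest factor is the ratio of peak to RMS:
CF = V_peak / V_rms
   = 27.78 / 0.138
   = 201.3043

201.3043


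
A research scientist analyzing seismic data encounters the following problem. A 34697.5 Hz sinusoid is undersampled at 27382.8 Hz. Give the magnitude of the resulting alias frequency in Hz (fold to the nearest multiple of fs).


Compute the nearest integer multiple of fs to the signal:
n = round(34697.5 / 27382.8) = 1
f_alias = |34697.5 - 1 * 27382.8|
        = |34697.5 - 27382.8|
        = 7314.7 Hz

7314.7


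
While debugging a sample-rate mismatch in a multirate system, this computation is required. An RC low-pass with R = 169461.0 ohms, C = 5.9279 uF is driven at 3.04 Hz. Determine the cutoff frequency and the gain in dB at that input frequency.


Step 1 — cutoff frequency:
fc = 1 / (2*pi*R*C)
C = 5.9279 uF = 5.9279e-06 F
fc = 1 / (2*pi*169461.0*5.9279e-06)
   = 0.158434 Hz

Step 2 — magnitude at f = 3.04 Hz:
|H(f)| = 1 / sqrt(1 + (f/fc)^2)
f/fc = 3.04 / 0.158434 = 19.187801
|H| = 1 / sqrt(1 + 368.171707) = 0.0520458
|H|_dB = 20*log10(0.0520458) = -25.67 dB

fc = 0.158434 Hz; |H(3.04 Hz)| = -25.67 dB


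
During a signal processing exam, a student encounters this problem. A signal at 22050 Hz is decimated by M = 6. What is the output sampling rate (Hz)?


Decimation reduces the sample rate:
fs_out = fs_in / M
       = 22050 / 6
       = 3675.0 Hz

3675.0 Hz


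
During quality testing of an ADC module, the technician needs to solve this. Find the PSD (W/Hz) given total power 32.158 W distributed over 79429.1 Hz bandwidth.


Power spectral density:
PSD = P / BW
    = 32.158 / 79429.1
    = 0.00040486 W/Hz

0.00040486 W/Hz


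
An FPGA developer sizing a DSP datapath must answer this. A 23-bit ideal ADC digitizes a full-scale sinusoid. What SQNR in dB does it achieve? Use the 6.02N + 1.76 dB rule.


Theoretical SNR for a full-scale sinusoid:
SNR = 6.02 * N + 1.76
    = 6.02 * 23 + 1.76
    = 138.46 + 1.76
    = 140.22 dB

140.22 dB


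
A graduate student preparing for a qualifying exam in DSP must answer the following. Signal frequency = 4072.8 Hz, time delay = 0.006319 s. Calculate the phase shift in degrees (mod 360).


Phase shift from frequency and time delay:
phi = 360 * f * t_delay
    = 360 * 4072.8 * 0.006319
    = 9264.97 degrees
    mod 360 = 264.97 degrees

264.97 degrees


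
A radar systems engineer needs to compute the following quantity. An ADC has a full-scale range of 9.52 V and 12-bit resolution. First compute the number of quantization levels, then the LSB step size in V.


Step 1 — number of quantization levels:
L = 2^N = 2^12 = 4096

Step 2 — LSB step size:
delta = Vfs / L
      = 9.52 / 4096
      = 0.00232422 V

Levels = 4096; step size = 0.00232422 V


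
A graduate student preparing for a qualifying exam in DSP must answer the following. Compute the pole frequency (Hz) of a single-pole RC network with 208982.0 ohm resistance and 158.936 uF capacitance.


Cutoff frequency of a first-order RC filter:
fc = 1 / (2 * pi * R * C)
C = 158.936 uF = 0.000158936 F
fc = 1 / (2 * pi * 208982.0 * 0.000158936)
   = 1 / 208.6945118181
   = 0.004792 Hz

0.004792 Hz


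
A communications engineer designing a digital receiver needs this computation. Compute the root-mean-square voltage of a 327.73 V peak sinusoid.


RMS voltage for a sinusoidal waveform:
V_rms = V_peak / sqrt(2)
      = 327.73 / 1.414214
      = 231.74 V

231.74 V


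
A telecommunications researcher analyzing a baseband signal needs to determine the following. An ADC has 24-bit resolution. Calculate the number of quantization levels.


Number of quantization levels = 2^N
= 2^24
= 16777216

16777216


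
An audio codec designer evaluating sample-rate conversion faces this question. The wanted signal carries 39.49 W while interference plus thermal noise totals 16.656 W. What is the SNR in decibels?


SNR in decibels:
SNR = 10 * log10(Ps / Pn)
    = 10 * log10(39.49 / 16.656)
    = 10 * log10(2.3709)
    = 10 * 0.3749
    = 3.75 dB

3.75 dB


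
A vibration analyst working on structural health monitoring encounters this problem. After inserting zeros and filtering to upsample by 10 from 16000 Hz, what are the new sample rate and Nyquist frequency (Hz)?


Step 1 — output sample rate after interpolation by L:
fs_out = L * fs_in = 10 * 16000 = 160000 Hz

Step 2 — Nyquist frequency of the output stream:
f_Nyq = fs_out / 2 = 160000 / 2 = 80000.0 Hz

fs_out = 160000 Hz; f_Nyquist = 80000.0 Hz


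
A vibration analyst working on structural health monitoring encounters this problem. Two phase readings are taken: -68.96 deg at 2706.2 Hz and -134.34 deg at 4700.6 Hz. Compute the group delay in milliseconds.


Group delay from phase difference:
tau = -d(phi)/d(omega)
d(phi) = -65.38 deg = -1.141096 rad
d(omega) = 2*pi*(4700.6 - 2706.2) = 12531.1848 rad/s
tau = -(-1.141096) / 12531.1848
    = 0.0911 ms

0.0911 ms


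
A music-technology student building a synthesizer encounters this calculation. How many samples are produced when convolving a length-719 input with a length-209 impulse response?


Linear convolution output length:
L = N + M - 1
  = 719 + 209 - 1
  = 927 samples

927


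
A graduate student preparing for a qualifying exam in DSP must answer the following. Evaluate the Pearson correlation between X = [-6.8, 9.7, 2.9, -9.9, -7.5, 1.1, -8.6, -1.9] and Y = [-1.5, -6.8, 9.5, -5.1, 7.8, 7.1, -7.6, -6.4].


Pearson correlation coefficient (population):
r = cov(X,Y) / (std(X) * std(Y))
Mean X = -2.625, Mean Y = -0.375
Cov(X,Y) = 5.154375
Std(X) = 6.389982, Std(Y) = 6.833694
r = 0.118

0.118


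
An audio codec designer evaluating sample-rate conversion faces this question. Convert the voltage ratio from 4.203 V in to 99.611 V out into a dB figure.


Voltage gain in dB:
G = 20 * log10(Vout / Vin)
  = 20 * log10(99.611 / 4.203)
  = 20 * log10(23.699976)
  = 20 * 1.374748
  = 27.49 dB

27.49 dB


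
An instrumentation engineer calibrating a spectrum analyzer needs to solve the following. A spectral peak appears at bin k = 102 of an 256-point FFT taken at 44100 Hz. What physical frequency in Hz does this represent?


Frequency of DFT bin k:
f_k = k * fs / N
    = 102 * 44100 / 256
    = 4498200 / 256
    = 17571.094 Hz

17571.094 Hz


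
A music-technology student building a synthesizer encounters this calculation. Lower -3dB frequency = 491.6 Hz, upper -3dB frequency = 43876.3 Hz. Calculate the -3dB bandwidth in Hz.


Bandwidth is the difference of -3dB frequencies:
BW = f_high - f_low
   = 43876.3 - 491.6
   = 43384.7 Hz

43384.7 Hz


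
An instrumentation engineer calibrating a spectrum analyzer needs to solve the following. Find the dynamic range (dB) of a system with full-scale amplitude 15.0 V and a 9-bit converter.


Dynamic range from full-scale to LSB:
V_min = V_max / 2^bits = 15.0 / 2^9
DR = 20 * log10(V_max / V_min)
   = 20 * log10(2^9)
   = 20 * 9 * log10(2)
   = 54.19 dB

54.19 dB


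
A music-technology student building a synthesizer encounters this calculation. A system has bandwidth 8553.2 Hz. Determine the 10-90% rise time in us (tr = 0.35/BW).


Rise time from bandwidth relationship:
tr = 0.35 / BW
   = 0.35 / 8553.2
   = 4.092035729e-05 s
   = 40.9204 us

40.9204 us


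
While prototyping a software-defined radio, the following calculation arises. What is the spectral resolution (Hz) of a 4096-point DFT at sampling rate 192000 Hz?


DFT frequency resolution:
df = fs / N
   = 192000 / 4096
   = 46.875 Hz

46.875 Hz


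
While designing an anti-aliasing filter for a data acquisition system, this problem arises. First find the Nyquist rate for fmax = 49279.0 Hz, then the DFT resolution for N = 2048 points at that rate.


Step 1 — Nyquist sampling rate:
fs = 2 * fmax = 2 * 49279.0 = 98558.0 Hz

Step 2 — DFT bin spacing:
df = fs / N = 98558.0 / 2048 = 48.124 Hz

48.124 Hz


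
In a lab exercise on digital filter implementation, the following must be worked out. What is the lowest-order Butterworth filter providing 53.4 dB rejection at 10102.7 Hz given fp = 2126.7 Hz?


Butterworth filter order formula:
n = log10(10^(A/10) - 1) / (2 * log10(f_stop/f_pass))
10^(53.4/10) - 1 = 218775.1624
f_stop/f_pass = 10102.7 / 2126.7 = 4.7504
n = 3.9454 -> ceil = 4

4


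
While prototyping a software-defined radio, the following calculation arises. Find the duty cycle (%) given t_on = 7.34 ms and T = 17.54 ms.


Duty cycle as a percentage:
DC = (t_on / T) * 100
   = (7.34 / 17.54) * 100
   = 0.418472 * 100
   = 41.85 %

41.85 %


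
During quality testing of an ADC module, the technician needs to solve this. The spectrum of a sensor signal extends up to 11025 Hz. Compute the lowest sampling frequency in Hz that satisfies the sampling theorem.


The Nyquist rate is twice the maximum frequency component.
fs_min = 2 * fmax
      = 2 * 11025
      = 22050 Hz

22050


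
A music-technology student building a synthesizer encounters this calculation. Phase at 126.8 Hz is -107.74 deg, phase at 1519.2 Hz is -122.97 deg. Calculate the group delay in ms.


Group delay from phase difference:
tau = -d(phi)/d(omega)
d(phi) = -15.23 deg = -0.265814 rad
d(omega) = 2*pi*(1519.2 - 126.8) = 8748.7072 rad/s
tau = -(-0.265814) / 8748.7072
    = 0.0304 ms

0.0304 ms


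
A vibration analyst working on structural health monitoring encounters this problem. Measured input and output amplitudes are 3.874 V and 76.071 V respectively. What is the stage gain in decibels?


Voltage gain in dB:
G = 20 * log10(Vout / Vin)
  = 20 * log10(76.071 / 3.874)
  = 20 * log10(19.636293)
  = 20 * 1.29306
  = 25.86 dB

25.86 dB


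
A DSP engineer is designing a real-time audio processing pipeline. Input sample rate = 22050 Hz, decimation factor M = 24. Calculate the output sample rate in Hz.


Decimation reduces the sample rate:
fs_out = fs_in / M
       = 22050 / 24
       = 918.75 Hz

918.75 Hz


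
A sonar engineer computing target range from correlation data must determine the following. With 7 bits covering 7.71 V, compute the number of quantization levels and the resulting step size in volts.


Step 1 — number of quantization levels:
L = 2^N = 2^7 = 128

Step 2 — LSB step size:
delta = Vfs / L
      = 7.71 / 128
      = 0.06023437 V

Levels = 128; step size = 0.06023437 V


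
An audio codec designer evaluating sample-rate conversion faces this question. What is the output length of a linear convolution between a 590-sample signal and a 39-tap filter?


Linear convolution output length:
L = N + M - 1
  = 590 + 39 - 1
  = 628 samples

628


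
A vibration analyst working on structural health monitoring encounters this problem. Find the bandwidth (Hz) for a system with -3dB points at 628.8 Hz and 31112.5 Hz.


Bandwidth is the difference of -3dB frequencies:
BW = f_high - f_low
   = 31112.5 - 628.8
   = 30483.7 Hz

30483.7 Hz


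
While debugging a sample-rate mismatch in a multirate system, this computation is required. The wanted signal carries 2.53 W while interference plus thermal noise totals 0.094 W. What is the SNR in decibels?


SNR in decibels:
SNR = 10 * log10(Ps / Pn)
    = 10 * log10(2.53 / 0.094)
    = 10 * log10(26.9149)
    = 10 * 1.43
    = 14.3 dB

14.3 dB


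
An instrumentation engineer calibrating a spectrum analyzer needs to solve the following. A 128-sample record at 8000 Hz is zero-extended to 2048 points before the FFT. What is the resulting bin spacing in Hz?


Frequency resolution after zero-padding:
N_padded = 128 * 16 = 2048
df = fs / N_padded
   = 8000 / 2048
   = 3.9062 Hz

3.9062 Hz


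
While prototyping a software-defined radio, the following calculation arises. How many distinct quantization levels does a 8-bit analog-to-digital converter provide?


Number of quantization levels = 2^N
= 2^8
= 256

256


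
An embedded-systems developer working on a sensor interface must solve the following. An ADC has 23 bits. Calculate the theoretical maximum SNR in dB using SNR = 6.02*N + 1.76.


Theoretical SNR for a full-scale sinusoid:
SNR = 6.02 * N + 1.76
    = 6.02 * 23 + 1.76
    = 138.46 + 1.76
    = 140.22 dB

140.22 dB


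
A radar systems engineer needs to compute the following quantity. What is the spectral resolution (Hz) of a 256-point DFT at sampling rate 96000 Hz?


DFT frequency resolution:
df = fs / N
   = 96000 / 256
   = 375.0 Hz

375.0 Hz


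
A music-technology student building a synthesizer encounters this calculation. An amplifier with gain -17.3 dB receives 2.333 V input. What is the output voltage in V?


Output voltage from dB gain:
V_out = V_in * 10^(gain_dB / 20)
      = 2.333 * 10^(-17.3 / 20)
      = 2.333 * 0.136458
      = 0.3184 V

0.3184 V


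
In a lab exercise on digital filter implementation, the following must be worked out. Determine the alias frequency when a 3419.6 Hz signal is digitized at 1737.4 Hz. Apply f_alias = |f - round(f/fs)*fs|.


Compute the nearest integer multiple of fs to the signal:
n = round(3419.6 / 1737.4) = 2
f_alias = |3419.6 - 2 * 1737.4|
        = |3419.6 - 3474.8|
        = 55.2 Hz

55.2


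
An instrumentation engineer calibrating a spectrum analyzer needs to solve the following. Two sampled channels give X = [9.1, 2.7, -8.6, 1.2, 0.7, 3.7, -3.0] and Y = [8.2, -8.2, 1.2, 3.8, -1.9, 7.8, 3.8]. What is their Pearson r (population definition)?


Pearson correlation coefficient (population):
r = cov(X,Y) / (std(X) * std(Y))
Mean X = 0.8286, Mean Y = 2.1
Cov(X,Y) = 7.238571
Std(X) = 5.125208, Std(Y) = 5.323533
r = 0.2653

0.2653


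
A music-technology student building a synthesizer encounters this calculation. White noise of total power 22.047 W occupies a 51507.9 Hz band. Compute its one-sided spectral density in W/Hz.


Power spectral density:
PSD = P / BW
    = 22.047 / 51507.9
    = 0.00042803 W/Hz

0.00042803 W/Hz


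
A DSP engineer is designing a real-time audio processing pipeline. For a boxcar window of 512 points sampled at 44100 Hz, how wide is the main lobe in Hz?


Main lobe width for a rectangular window:
Width = 2 * fs / N
      = 2 * 44100 / 512
      = 88200 / 512
      = 172.266 Hz

172.266 Hz


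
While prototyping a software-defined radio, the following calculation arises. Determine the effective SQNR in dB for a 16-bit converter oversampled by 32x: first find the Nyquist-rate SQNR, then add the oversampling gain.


Step 1 — baseline SQNR at Nyquist:
SQNR_base = 6.02*N + 1.76
          = 6.02*16 + 1.76
          = 98.08 dB

Step 2 — oversampling processing gain:
G = 10*log10(OSR) = 10*log10(32) = 15.05 dB

Step 3 — total:
SQNR_total = 98.08 + 15.05 = 113.13 dB

Base SQNR = 98.08 dB; oversampled SQNR = 113.13 dB


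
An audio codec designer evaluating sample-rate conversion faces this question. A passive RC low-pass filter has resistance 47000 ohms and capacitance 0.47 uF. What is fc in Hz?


Cutoff frequency of a first-order RC filter:
fc = 1 / (2 * pi * R * C)
C = 0.47 uF = 4.7e-07 F
fc = 1 / (2 * pi * 47000 * 4.7e-07)
   = 1 / 0.1387955634356
   = 7.204841 Hz

7.204841 Hz


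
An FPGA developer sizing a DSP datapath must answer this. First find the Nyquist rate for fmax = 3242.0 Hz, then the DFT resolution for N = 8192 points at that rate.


Step 1 — Nyquist sampling rate:
fs = 2 * fmax = 2 * 3242.0 = 6484.0 Hz

Step 2 — DFT bin spacing:
df = fs / N = 6484.0 / 8192 = 0.7915 Hz

0.7915 Hz


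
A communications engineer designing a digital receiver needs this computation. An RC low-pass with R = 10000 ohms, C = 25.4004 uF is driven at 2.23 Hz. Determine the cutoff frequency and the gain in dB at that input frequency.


Step 1 — cutoff frequency:
fc = 1 / (2*pi*R*C)
C = 25.4004 uF = 2.54004e-05 F
fc = 1 / (2*pi*10000*2.54004e-05)
   = 0.626584 Hz

Step 2 — magnitude at f = 2.23 Hz:
|H(f)| = 1 / sqrt(1 + (f/fc)^2)
f/fc = 2.23 / 0.626584 = 3.55898
|H| = 1 / sqrt(1 + 12.666339) = 0.2705041
|H|_dB = 20*log10(0.2705041) = -11.36 dB

fc = 0.626584 Hz; |H(2.23 Hz)| = -11.36 dB


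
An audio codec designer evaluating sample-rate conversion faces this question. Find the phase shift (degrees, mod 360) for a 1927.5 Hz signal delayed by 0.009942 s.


Phase shift from frequency and time delay:
phi = 360 * f * t_delay
    = 360 * 1927.5 * 0.009942
    = 6898.75 degrees
    mod 360 = 58.75 degrees

58.75 degrees


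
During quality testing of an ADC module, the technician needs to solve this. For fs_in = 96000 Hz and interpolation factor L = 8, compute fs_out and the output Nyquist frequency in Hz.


Step 1 — output sample rate after interpolation by L:
fs_out = L * fs_in = 8 * 96000 = 768000 Hz

Step 2 — Nyquist frequency of the output stream:
f_Nyq = fs_out / 2 = 768000 / 2 = 384000.0 Hz

fs_out = 768000 Hz; f_Nyquist = 384000.0 Hz


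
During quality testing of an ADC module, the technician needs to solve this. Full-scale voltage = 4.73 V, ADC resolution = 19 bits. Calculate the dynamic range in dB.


Dynamic range from full-scale to LSB:
V_min = V_max / 2^bits = 4.73 / 2^19
DR = 20 * log10(V_max / V_min)
   = 20 * log10(2^19)
   = 20 * 19 * log10(2)
   = 114.39 dB

114.39 dB


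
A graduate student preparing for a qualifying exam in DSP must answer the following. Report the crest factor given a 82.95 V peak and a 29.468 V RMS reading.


Crest factor is the ratio of peak to RMS:
CF = V_peak / V_rms
   = 82.95 / 29.468
   = 2.8149

2.8149


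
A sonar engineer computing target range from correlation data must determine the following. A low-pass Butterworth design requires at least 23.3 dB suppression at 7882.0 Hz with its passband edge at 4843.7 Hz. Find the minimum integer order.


Butterworth filter order formula:
n = log10(10^(A/10) - 1) / (2 * log10(f_stop/f_pass))
10^(23.3/10) - 1 = 212.7962
f_stop/f_pass = 7882.0 / 4843.7 = 1.6273
n = 5.5045 -> ceil = 6

6


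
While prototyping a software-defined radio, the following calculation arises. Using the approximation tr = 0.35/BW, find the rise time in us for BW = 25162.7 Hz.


Rise time from bandwidth relationship:
tr = 0.35 / BW
   = 0.35 / 25162.7
   = 1.390947712e-05 s
   = 13.9095 us

13.9095 us


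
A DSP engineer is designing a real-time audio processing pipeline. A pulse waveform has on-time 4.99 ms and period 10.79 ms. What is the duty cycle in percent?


Duty cycle as a percentage:
DC = (t_on / T) * 100
   = (4.99 / 10.79) * 100
   = 0.462465 * 100
   = 46.25 %

46.25 %


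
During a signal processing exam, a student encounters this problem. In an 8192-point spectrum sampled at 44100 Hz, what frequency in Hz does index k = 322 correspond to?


Frequency of DFT bin k:
f_k = k * fs / N
    = 322 * 44100 / 8192
    = 14200200 / 8192
    = 1733.423 Hz

1733.423 Hz


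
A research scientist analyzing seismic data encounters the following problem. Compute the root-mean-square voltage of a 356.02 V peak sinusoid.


RMS voltage for a sinusoidal waveform:
V_rms = V_peak / sqrt(2)
      = 356.02 / 1.414214
      = 251.744 V

251.744 V


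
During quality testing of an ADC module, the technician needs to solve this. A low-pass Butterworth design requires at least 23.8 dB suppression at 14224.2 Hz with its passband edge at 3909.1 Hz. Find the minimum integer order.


Butterworth filter order formula:
n = log10(10^(A/10) - 1) / (2 * log10(f_stop/f_pass))
10^(23.8/10) - 1 = 238.8833
f_stop/f_pass = 14224.2 / 3909.1 = 3.6387
n = 2.1198 -> ceil = 3

3


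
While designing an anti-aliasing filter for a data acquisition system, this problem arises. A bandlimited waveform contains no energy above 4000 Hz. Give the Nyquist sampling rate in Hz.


The Nyquist rate is twice the maximum frequency component.
fs_min = 2 * fmax
      = 2 * 4000
      = 8000 Hz

8000


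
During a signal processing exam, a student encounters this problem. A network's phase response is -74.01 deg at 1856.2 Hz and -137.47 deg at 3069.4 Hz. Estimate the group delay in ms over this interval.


Group delay from phase difference:
tau = -d(phi)/d(omega)
d(phi) = -63.46 deg = -1.107586 rad
d(omega) = 2*pi*(3069.4 - 1856.2) = 7622.7604 rad/s
tau = -(-1.107586) / 7622.7604
    = 0.1453 ms

0.1453 ms


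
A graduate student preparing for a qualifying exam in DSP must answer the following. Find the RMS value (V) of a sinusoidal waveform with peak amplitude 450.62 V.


RMS voltage for a sinusoidal waveform:
V_rms = V_peak / sqrt(2)
      = 450.62 / 1.414214
      = 318.636 V

318.636 V


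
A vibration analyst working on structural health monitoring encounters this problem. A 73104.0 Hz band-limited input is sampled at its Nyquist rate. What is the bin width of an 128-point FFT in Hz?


Step 1 — Nyquist sampling rate:
fs = 2 * fmax = 2 * 73104.0 = 146208.0 Hz

Step 2 — DFT bin spacing:
df = fs / N = 146208.0 / 128 = 1142.25 Hz

1142.25 Hz


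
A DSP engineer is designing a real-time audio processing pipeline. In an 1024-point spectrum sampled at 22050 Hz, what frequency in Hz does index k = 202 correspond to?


Frequency of DFT bin k:
f_k = k * fs / N
    = 202 * 22050 / 1024
    = 4454100 / 1024
    = 4349.707 Hz

4349.707 Hz


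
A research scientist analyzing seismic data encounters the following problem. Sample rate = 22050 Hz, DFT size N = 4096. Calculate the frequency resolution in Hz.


DFT frequency resolution:
df = fs / N
   = 22050 / 4096
   = 5.3833 Hz

5.3833 Hz


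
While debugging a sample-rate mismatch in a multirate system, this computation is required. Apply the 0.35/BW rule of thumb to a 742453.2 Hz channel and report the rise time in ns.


Rise time from bandwidth relationship:
tr = 0.35 / BW
   = 0.35 / 742453.2
   = 4.714101845e-07 s
   = 471.4102 ns

471.4102 ns


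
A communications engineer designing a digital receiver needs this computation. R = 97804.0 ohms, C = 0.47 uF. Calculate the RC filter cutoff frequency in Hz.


Cutoff frequency of a first-order RC filter:
fc = 1 / (2 * pi * R * C)
C = 0.47 uF = 4.7e-07 F
fc = 1 / (2 * pi * 97804.0 * 4.7e-07)
   = 1 / 0.28882470821819
   = 3.462308 Hz

3.462308 Hz


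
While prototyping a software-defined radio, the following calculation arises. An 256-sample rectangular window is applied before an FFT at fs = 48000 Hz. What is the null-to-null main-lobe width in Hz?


Main lobe width for a rectangular window:
Width = 2 * fs / N
      = 2 * 48000 / 256
      = 96000 / 256
      = 375.0 Hz

375.0 Hz
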